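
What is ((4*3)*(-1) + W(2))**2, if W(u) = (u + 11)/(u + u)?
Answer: 1225/16 ≈ 76.563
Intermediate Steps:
W(u) = (11 + u)/(2*u) (W(u) = (11 + u)/((2*u)) = (11 + u)*(1/(2*u)) = (11 + u)/(2*u))
((4*3)*(-1) + W(2))**2 = ((4*3)*(-1) + (1/2)*(11 + 2)/2)**2 = (12*(-1) + (1/2)*(1/2)*13)**2 = (-12 + 13/4)**2 = (-35/4)**2 = 1225/16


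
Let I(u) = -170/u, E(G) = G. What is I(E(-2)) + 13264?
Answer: 13349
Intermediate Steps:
I(E(-2)) + 13264 = -170/(-2) + 13264 = -170*(-1/2) + 13264 = 85 + 13264 = 13349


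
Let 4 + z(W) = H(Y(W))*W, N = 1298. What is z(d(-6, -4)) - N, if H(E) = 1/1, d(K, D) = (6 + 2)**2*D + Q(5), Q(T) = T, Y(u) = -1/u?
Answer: -1553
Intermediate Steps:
d(K, D) = 5 + 64*D (d(K, D) = (6 + 2)**2*D + 5 = 8**2*D + 5 = 64*D + 5 = 5 + 64*D)
H(E) = 1
z(W) = -4 + W (z(W) = -4 + 1*W = -4 + W)
z(d(-6, -4)) - N = (-4 + (5 + 64*(-4))) - 1*1298 = (-4 + (5 - 256)) - 1298 = (-4 - 251) - 1298 = -255 - 1298 = -1553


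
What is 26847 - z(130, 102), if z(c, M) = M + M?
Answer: 26643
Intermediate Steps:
z(c, M) = 2*M
26847 - z(130, 102) = 26847 - 2*102 = 26847 - 1*204 = 26847 - 204 = 26643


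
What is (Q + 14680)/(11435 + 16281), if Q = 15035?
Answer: 29715/27716 ≈ 1.0721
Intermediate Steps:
(Q + 14680)/(11435 + 16281) = (15035 + 14680)/(11435 + 16281) = 29715/27716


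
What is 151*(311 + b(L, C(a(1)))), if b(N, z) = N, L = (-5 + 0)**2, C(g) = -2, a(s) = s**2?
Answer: 50736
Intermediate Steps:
L = 25 (L = (-5)**2 = 25)
151*(311 + b(L, C(a(1)))) = 151*(311 + 25) = 151*336 = 50736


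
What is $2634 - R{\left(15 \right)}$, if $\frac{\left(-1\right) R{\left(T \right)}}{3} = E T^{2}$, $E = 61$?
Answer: $43809$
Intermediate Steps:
$R{\left(T \right)} = - 183 T^{2}$ ($R{\left(T \right)} = - 3 \cdot 61 T^{2} = - 183 T^{2}$)
$2634 - R{\left(15 \right)} = 2634 - - 183 \cdot 15^{2} = 2634 - \left(-183\right) 225 = 2634 - -41175 = 2634 + 41175 = 43809$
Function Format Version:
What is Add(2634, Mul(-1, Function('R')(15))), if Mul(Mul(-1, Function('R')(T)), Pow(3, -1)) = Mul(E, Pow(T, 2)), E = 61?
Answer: 43809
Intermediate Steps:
Function('R')(T) = Mul(-183, Pow(T, 2)) (Function('R')(T) = Mul(-3, Mul(61, Pow(T, 2))) = Mul(-183, Pow(T, 2)))
Add(2634, Mul(-1, Function('R')(15))) = Add(2634, Mul(-1, Mul(-183, Pow(15, 2)))) = Add(2634, Mul(-1, Mul(-183, 225))) = Add(2634, Mul(-1, -41175)) = Add(2634, 41175) = 43809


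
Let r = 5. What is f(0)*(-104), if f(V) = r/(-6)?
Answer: 260/3 ≈ 86.667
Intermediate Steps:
f(V) = -⅚ (f(V) = 5/(-6) = 5*(-⅙) = -⅚)
f(0)*(-104) = -⅚*(-104) = 260/3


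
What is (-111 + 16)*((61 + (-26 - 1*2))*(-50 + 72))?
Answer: -68970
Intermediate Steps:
(-111 + 16)*((61 + (-26 - 1*2))*(-50 + 72)) = -95*(61 + (-26 - 2))*22 = -95*(61 - 28)*22 = -3135*22 = -95*726 = -68970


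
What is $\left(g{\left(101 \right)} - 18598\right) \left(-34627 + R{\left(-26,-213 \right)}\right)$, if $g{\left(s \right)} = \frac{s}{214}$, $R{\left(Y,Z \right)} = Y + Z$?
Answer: $\frac{69381091143}{107} \approx 6.4842 \cdot 10^{8}$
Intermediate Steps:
$g{\left(s \right)} = \frac{s}{214}$ ($g{\left(s \right)} = s \frac{1}{214} = \frac{s}{214}$)
$\left(g{\left(101 \right)} - 18598\right) \left(-34627 + R{\left(-26,-213 \right)}\right) = \left(\frac{1}{214} \cdot 101 - 18598\right) \left(-34627 - 239\right) = \left(\frac{101}{214} - 18598\right) \left(-34627 - 239\right) = \left(- \frac{3979871}{214}\right) \left(-34866\right) = \frac{69381091143}{107}$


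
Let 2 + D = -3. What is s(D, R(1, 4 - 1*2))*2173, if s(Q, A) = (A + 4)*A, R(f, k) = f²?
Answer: 10865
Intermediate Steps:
D = -5 (D = -2 - 3 = -5)
s(Q, A) = A*(4 + A) (s(Q, A) = (4 + A)*A = A*(4 + A))
s(D, R(1, 4 - 1*2))*2173 = (1²*(4 + 1²))*2173 = (1*(4 + 1))*2173 = (1*5)*2173 = 5*2173 = 10865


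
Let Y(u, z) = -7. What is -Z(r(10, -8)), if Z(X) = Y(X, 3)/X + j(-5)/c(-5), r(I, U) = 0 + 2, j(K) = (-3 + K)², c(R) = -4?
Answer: 39/2 ≈ 19.500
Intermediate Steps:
r(I, U) = 2
Z(X) = -16 - 7/X (Z(X) = -7/X + (-3 - 5)²/(-4) = -7/X + (-8)²*(-¼) = -7/X + 64*(-¼) = -7/X - 16 = -16 - 7/X)
-Z(r(10, -8)) = -(-16 - 7/2) = -1*(-39/2) = 39/2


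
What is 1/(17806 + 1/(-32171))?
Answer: 32171/572836825 ≈ 5.6161e-5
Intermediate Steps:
1/(17806 + 1/(-32171)) = 1/(17806 - 1/32171) = 1/(572836825/32171) = 32171/572836825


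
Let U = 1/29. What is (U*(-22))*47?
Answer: -1034/29 ≈ -35.655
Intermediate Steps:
U = 1/29 ≈ 0.034483
(U*(-22))*47 = ((1/29)*(-22))*47 = -22/29*47 = -1034/29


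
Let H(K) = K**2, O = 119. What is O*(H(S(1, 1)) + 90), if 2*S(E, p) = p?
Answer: 42959/4 ≈ 10740.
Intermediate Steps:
S(E, p) = p/2
O*(H(S(1, 1)) + 90) = 119*(((1/2)*1)**2 + 90) = 119*((1/2)**2 + 90) = 119*(1/4 + 90) = 119*(361/4) = 42959/4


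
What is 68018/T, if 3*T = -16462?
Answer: -102027/8231 ≈ -12.395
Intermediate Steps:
T = -16462/3 (T = (⅓)*(-16462) = -16462/3 ≈ -5487.3)
68018/T = 68018/(-16462/3) = 68018*(-3/16462) = -102027/8231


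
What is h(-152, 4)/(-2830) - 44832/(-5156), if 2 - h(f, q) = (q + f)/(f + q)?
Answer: 31717351/3647870 ≈ 8.6948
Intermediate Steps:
h(f, q) = 1 (h(f, q) = 2 - (q + f)/(f + q) = 2 - (f + q)/(f + q) = 2 - 1*1 = 2 - 1 = 1)
h(-152, 4)/(-2830) - 44832/(-5156) = 1/(-2830) - 44832/(-5156) = 1*(-1/2830) - 44832*(-1/5156) = -1/2830 + 11208/1289 = 31717351/3647870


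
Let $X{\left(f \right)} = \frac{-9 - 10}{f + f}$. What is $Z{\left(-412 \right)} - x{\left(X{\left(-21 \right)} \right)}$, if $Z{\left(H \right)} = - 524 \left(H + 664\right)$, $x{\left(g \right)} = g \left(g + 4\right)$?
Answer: $- \frac{232936225}{1764} \approx -1.3205 \cdot 10^{5}$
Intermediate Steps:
$X{\left(f \right)} = - \frac{19}{2 f}$
$x{\left(g \right)} = g \left(4 + g\right)$
$Z{\left(H \right)} = -347936 - 524 H$ ($Z{\left(H \right)} = - 524 \left(664 + H\right) = -347936 - 524 H$)
$Z{\left(-412 \right)} - x{\left(X{\left(-21 \right)} \right)} = \left(-347936 - -215888\right) - - \frac{19}{2 \left(-21\right)} \left(4 - \frac{19}{2 \left(-21\right)}\right) = \left(-347936 + 215888\right) - \left(- \frac{19}{2}\right) \left(- \frac{1}{21}\right) \left(4 - - \frac{19}{42}\right) = -132048 - \frac{19 \left(4 + \frac{19}{42}\right)}{42} = -132048 - \frac{19}{42} \cdot \frac{187}{42} = -132048 - \frac{3553}{1764} = - \frac{232936225}{1764}$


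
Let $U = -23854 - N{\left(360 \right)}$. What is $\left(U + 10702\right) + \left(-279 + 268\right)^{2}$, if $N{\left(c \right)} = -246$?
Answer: $-12785$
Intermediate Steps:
$U = -23608$ ($U = -23854 - -246 = -23854 + 246 = -23608$)
$\left(U + 10702\right) + \left(-279 + 268\right)^{2} = \left(-23608 + 10702\right) + \left(-279 + 268\right)^{2} = -12906 + \left(-11\right)^{2} = -12906 + 121 = -12785$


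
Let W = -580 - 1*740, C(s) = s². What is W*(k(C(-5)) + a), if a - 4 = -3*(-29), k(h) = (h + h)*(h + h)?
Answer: -3420120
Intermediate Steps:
W = -1320 (W = -580 - 740 = -1320)
k(h) = 4*h² (k(h) = (2*h)*(2*h) = 4*h²)
a = 91 (a = 4 - 3*(-29) = 4 + 87 = 91)
W*(k(C(-5)) + a) = -1320*(4*((-5)²)² + 91) = -1320*(4*25² + 91) = -1320*(4*625 + 91) = -1320*(2500 + 91) = -1320*2591 = -3420120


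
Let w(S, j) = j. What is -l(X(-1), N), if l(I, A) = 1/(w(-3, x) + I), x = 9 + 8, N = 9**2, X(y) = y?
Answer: -1/16 ≈ -0.062500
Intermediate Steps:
N = 81
x = 17
l(I, A) = 1/(17 + I)
-l(X(-1), N) = -1/(17 - 1) = -1/16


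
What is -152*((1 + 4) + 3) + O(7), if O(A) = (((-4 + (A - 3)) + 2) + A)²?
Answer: -1135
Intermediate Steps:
O(A) = (-5 + 2*A)² (O(A) = (((-4 + (-3 + A)) + 2) + A)² = (((-7 + A) + 2) + A)² = ((-5 + A) + A)² = (-5 + 2*A)²)
-152*((1 + 4) + 3) + O(7) = -152*((1 + 4) + 3) + (-5 + 2*7)² = -152*(5 + 3) + (-5 + 14)² = -1216 + 9² = -152*8 + 81 = -1216 + 81 = -1135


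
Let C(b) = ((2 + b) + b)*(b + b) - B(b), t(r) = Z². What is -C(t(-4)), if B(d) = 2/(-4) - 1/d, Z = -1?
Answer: -19/2 ≈ -9.5000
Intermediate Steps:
B(d) = -½ - 1/d (B(d) = 2*(-¼) - 1/d = -½ - 1/d)
t(r) = 1 (t(r) = (-1)² = 1)
C(b) = 2*b*(2 + 2*b) - (-2 - b)/(2*b) (C(b) = ((2 + b) + b)*(b + b) - (-2 - b)/(2*b) = (2 + 2*b)*(2*b) - (-2 - b)/(2*b) = 2*b*(2 + 2*b) - (-2 - b)/(2*b))
-C(t(-4)) = -(2 + 1 + 8*1²*(1 + 1))/(2*1) = -(2 + 1 + 8*1*2)/2 = -(2 + 1 + 16)/2 = -19/2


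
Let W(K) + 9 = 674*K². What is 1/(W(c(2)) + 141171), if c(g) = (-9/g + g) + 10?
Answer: 2/358149 ≈ 5.5843e-6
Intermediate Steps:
c(g) = 10 + g - 9/g (c(g) = (g - 9/g) + 10 = 10 + g - 9/g)
W(K) = -9 + 674*K²
1/(W(c(2)) + 141171) = 1/((-9 + 674*(10 + 2 - 9/2)²) + 141171) = 1/((-9 + 674*(15/2)²) + 141171) = 1/((-9 + 674*(225/4)) + 141171) = 1/((-9 + 75825/2) + 141171) = 1/(75807/2 + 141171) = 1/(358149/2) = 2/358149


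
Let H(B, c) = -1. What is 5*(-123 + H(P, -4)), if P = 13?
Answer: -620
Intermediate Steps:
5*(-123 + H(P, -4)) = 5*(-123 - 1) = 5*(-124) = -620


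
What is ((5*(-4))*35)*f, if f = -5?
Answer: 3500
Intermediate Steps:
((5*(-4))*35)*f = ((5*(-4))*35)*(-5) = -20*35*(-5) = -700*(-5) = 3500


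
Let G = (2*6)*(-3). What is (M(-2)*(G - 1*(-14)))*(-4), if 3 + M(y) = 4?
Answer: 88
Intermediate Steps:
G = -36 (G = 12*(-3) = -36)
M(y) = 1 (M(y) = -3 + 4 = 1)
(M(-2)*(G - 1*(-14)))*(-4) = (1*(-36 - 1*(-14)))*(-4) = (1*(-36 + 14))*(-4) = (1*(-22))*(-4) = -22*(-4) = 88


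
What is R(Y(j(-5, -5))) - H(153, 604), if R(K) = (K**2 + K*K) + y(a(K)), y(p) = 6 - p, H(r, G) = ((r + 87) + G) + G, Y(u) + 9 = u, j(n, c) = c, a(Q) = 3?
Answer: -1053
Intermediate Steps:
Y(u) = -9 + u
H(r, G) = 87 + r + 2*G (H(r, G) = ((87 + r) + G) + G = (87 + G + r) + G = 87 + r + 2*G)
R(K) = 3 + 2*K**2 (R(K) = (K**2 + K*K) + (6 - 1*3) = (K**2 + K**2) + (6 - 3) = 2*K**2 + 3 = 3 + 2*K**2)
R(Y(j(-5, -5))) - H(153, 604) = (3 + 2*(-9 - 5)**2) - (87 + 153 + 2*604) = (3 + 2*(-14)**2) - (87 + 153 + 1208) = (3 + 2*196) - 1*1448 = (3 + 392) - 1448 = 395 - 1448 = -1053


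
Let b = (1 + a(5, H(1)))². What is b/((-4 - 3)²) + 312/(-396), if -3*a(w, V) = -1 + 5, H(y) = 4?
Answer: -3811/4851 ≈ -0.78561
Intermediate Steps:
a(w, V) = -4/3 (a(w, V) = -(-1 + 5)/3 = -⅓*4 = -4/3)
b = ⅑ (b = (1 - 4/3)² = (-⅓)² = ⅑ ≈ 0.11111)
b/((-4 - 3)²) + 312/(-396) = 1/(9*((-4 - 3)²)) + 312/(-396) = 1/(9*((-7)²)) + 312*(-1/396) = (⅑)/49 - 26/33 = (⅑)*(1/49) - 26/33 = 1/441 - 26/33 = -3811/4851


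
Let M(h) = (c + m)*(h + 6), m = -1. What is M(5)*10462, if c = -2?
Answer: -345246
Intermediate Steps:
M(h) = -18 - 3*h (M(h) = (-2 - 1)*(h + 6) = -3*(6 + h) = -18 - 3*h)
M(5)*10462 = (-18 - 3*5)*10462 = (-18 - 15)*10462 = -33*10462 = -345246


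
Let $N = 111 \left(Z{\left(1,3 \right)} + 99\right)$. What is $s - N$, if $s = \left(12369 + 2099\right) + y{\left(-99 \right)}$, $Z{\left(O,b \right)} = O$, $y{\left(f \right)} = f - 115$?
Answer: $3154$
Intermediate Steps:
$y{\left(f \right)} = -115 + f$
$s = 14254$ ($s = \left(12369 + 2099\right) - 214 = 14468 - 214 = 14254$)
$N = 11100$ ($N = 111 \left(1 + 99\right) = 111 \cdot 100 = 11100$)
$s - N = 14254 - 11100 = 3154$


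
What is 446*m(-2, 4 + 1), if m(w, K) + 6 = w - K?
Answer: -5798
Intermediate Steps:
m(w, K) = -6 + w - K (m(w, K) = -6 + (w - K) = -6 + w - K)
446*m(-2, 4 + 1) = 446*(-6 - 2 - (4 + 1)) = 446*(-6 - 2 - 1*5) = 446*(-6 - 2 - 5) = 446*(-13) = -5798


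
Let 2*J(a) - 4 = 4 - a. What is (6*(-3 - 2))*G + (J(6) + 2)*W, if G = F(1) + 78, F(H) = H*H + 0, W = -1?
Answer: -2373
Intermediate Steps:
F(H) = H² (F(H) = H² + 0 = H²)
G = 79 (G = 1² + 78 = 1 + 78 = 79)
J(a) = 4 - a/2 (J(a) = 2 + (4 - a)/2 = 2 + (2 - a/2) = 4 - a/2)
(6*(-3 - 2))*G + (J(6) + 2)*W = (6*(-3 - 2))*79 + ((4 - ½*6) + 2)*(-1) = (6*(-5))*79 + ((4 - 3) + 2)*(-1) = -30*79 + (1 + 2)*(-1) = -2370 + 3*(-1) = -2370 - 3 = -2373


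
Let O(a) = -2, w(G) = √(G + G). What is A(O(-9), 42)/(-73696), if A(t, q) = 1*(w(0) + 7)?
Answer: -1/10528 ≈ -9.4985e-5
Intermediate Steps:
w(G) = √2*√G (w(G) = √(2*G) = √2*√G)
A(t, q) = 7 (A(t, q) = 1*(√2*√0 + 7) = 1*(√2*0 + 7) = 1*(0 + 7) = 1*7 = 7)
A(O(-9), 42)/(-73696) = 7/(-73696) = 7*(-1/73696) = -1/10528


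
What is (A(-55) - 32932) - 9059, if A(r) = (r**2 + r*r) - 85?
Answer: -36026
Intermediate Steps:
A(r) = -85 + 2*r**2 (A(r) = (r**2 + r**2) - 85 = 2*r**2 - 85 = -85 + 2*r**2)
(A(-55) - 32932) - 9059 = ((-85 + 2*(-55)**2) - 32932) - 9059 = ((-85 + 2*3025) - 32932) - 9059 = ((-85 + 6050) - 32932) - 9059 = (5965 - 32932) - 9059 = -26967 - 9059 = -36026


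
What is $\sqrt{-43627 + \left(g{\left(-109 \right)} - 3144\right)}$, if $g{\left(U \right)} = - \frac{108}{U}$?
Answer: $\frac{i \sqrt{555674479}}{109} \approx 216.26 i$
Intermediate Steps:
$\sqrt{-43627 + \left(g{\left(-109 \right)} - 3144\right)} = \sqrt{-43627 - \left(3144 + \frac{108}{-109}\right)} = \sqrt{-43627 - \frac{342588}{109}} = \sqrt{- \frac{5097931}{109}} = \frac{i \sqrt{555674479}}{109}$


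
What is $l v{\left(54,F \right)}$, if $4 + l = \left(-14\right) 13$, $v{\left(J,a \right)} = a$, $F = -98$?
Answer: $18228$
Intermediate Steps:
$l = -186$ ($l = -4 - 182 = -186$)
$l v{\left(54,F \right)} = \left(-186\right) \left(-98\right) = 18228$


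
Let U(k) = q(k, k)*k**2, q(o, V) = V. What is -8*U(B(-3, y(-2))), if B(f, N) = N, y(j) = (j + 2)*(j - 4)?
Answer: 0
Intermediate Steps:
y(j) = (-4 + j)*(2 + j) (y(j) = (2 + j)*(-4 + j) = (-4 + j)*(2 + j))
U(k) = k**3 (U(k) = k*k**2 = k**3)
-8*U(B(-3, y(-2))) = -8*(-8 + (-2)**2 - 2*(-2))**3 = -8*(-8 + 4 + 4)**3 = -8*0**3 = -8*0 = 0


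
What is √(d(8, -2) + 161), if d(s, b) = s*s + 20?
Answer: 7*√5 ≈ 15.652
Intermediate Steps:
d(s, b) = 20 + s² (d(s, b) = s² + 20 = 20 + s²)
√(d(8, -2) + 161) = √((20 + 8²) + 161) = √((20 + 64) + 161) = √(84 + 161) = √245 = 7*√5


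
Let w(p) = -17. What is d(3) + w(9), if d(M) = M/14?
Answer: -235/14 ≈ -16.786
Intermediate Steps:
d(M) = M/14 (d(M) = M*(1/14) = M/14)
d(3) + w(9) = (1/14)*3 - 17 = 3/14 - 17 = -235/14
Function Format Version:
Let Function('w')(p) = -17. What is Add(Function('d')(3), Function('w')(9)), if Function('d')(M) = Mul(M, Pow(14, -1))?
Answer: Rational(-235, 14) ≈ -16.786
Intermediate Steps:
Function('d')(M) = Mul(Rational(1, 14), M) (Function('d')(M) = Mul(M, Rational(1, 14)) = Mul(Rational(1, 14), M))
Add(Function('d')(3), Function('w')(9)) = Add(Mul(Rational(1, 14), 3), -17) = Add(Rational(3, 14), -17) = Rational(-235, 14)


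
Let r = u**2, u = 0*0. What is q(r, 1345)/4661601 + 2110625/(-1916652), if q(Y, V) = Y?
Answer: -2110625/1916652 ≈ -1.1012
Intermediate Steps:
u = 0
r = 0 (r = 0**2 = 0)
q(r, 1345)/4661601 + 2110625/(-1916652) = 0/4661601 + 2110625/(-1916652) = 0*(1/4661601) + 2110625*(-1/1916652) = 0 - 2110625/1916652 = -2110625/1916652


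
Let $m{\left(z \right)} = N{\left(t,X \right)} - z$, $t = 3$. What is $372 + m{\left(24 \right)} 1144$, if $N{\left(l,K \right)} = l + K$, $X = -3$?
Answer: $-27084$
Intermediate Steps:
$N{\left(l,K \right)} = K + l$
$m{\left(z \right)} = - z$ ($m{\left(z \right)} = \left(-3 + 3\right) - z = 0 - z = - z$)
$372 + m{\left(24 \right)} 1144 = 372 + \left(-1\right) 24 \cdot 1144 = 372 - 27456 = -27084$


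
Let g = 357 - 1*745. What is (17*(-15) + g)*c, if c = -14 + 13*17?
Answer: -133101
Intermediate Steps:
c = 207 (c = -14 + 221 = 207)
g = -388 (g = 357 - 745 = -388)
(17*(-15) + g)*c = (17*(-15) - 388)*207 = (-255 - 388)*207 = -643*207 = -133101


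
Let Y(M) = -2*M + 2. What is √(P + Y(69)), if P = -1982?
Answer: I*√2118 ≈ 46.022*I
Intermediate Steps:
Y(M) = 2 - 2*M
√(P + Y(69)) = √(-1982 + (2 - 2*69)) = √(-1982 + (2 - 138)) = √(-1982 - 136) = √(-2118) = I*√2118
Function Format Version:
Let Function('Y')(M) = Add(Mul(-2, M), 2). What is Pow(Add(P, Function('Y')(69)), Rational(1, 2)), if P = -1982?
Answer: Mul(I, Pow(2118, Rational(1, 2))) ≈ Mul(46.022, I)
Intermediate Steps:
Function('Y')(M) = Add(2, Mul(-2, M))
Pow(Add(P, Function('Y')(69)), Rational(1, 2)) = Pow(Add(-1982, Add(2, Mul(-2, 69))), Rational(1, 2)) = Pow(Add(-1982, Add(2, -138)), Rational(1, 2)) = Pow(Add(-1982, -136), Rational(1, 2)) = Pow(-2118, Rational(1, 2)) = Mul(I, Pow(2118, Rational(1, 2)))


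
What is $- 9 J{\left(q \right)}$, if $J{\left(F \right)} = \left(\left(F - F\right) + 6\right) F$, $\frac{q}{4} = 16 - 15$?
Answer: $-216$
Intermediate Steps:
$q = 4$ ($q = 4 \left(16 - 15\right) = 4 \cdot 1 = 4$)
$J{\left(F \right)} = 6 F$ ($J{\left(F \right)} = \left(0 + 6\right) F = 6 F$)
$- 9 J{\left(q \right)} = - 9 \cdot 6 \cdot 4 = \left(-9\right) 24 = -216$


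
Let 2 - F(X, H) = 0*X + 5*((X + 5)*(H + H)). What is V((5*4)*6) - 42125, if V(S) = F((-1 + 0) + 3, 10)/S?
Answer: -2527849/60 ≈ -42131.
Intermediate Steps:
F(X, H) = 2 - 10*H*(5 + X) (F(X, H) = 2 - (0*X + 5*((X + 5)*(H + H))) = 2 - (0 + 5*((5 + X)*(2*H))) = 2 - (0 + 5*(2*H*(5 + X))) = 2 - (0 + 10*H*(5 + X)) = 2 - 10*H*(5 + X))
V(S) = -698/S (V(S) = (2 - 50*10 - 10*10*((-1 + 0) + 3))/S = (2 - 500 - 10*10*(-1 + 3))/S = (2 - 500 - 10*10*2)/S = (2 - 500 - 200)/S = -698/S)
V((5*4)*6) - 42125 = -698/((5*4)*6) - 42125 = -698/(20*6) - 42125 = -698/120 - 42125 = -698*1/120 - 42125 = -349/60 - 42125 = -2527849/60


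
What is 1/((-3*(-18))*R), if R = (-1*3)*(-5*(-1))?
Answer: -1/810 ≈ -0.0012346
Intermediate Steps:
R = -15 (R = -3*5 = -15)
1/((-3*(-18))*R) = 1/(-3*(-18)*(-15)) = 1/(54*(-15)) = 1/(-810) = -1/810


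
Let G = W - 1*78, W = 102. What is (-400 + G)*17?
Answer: -6392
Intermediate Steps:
G = 24 (G = 102 - 1*78 = 102 - 78 = 24)
(-400 + G)*17 = (-400 + 24)*17 = -376*17 = -6392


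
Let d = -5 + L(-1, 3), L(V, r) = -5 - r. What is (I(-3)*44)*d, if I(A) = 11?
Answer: -6292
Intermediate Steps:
d = -13 (d = -5 + (-5 - 1*3) = -5 + (-5 - 3) = -5 - 8 = -13)
(I(-3)*44)*d = (11*44)*(-13) = 484*(-13) = -6292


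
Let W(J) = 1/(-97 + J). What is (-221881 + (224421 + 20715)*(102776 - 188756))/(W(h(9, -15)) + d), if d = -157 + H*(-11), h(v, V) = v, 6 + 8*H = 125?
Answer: 231847166771/3527 ≈ 6.5735e+7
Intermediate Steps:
H = 119/8 (H = -3/4 + (1/8)*125 = -3/4 + 125/8 = 119/8 ≈ 14.875)
d = -2565/8 (d = -157 + (119/8)*(-11) = -157 - 1309/8 = -2565/8 ≈ -320.63)
(-221881 + (224421 + 20715)*(102776 - 188756))/(W(h(9, -15)) + d) = (-221881 + (224421 + 20715)*(102776 - 188756))/(1/(-97 + 9) - 2565/8) = (-221881 + 245136*(-85980))/(1/(-88) - 2565/8) = (-221881 - 21076793280)/(-1/88 - 2565/8) = -21077015161/(-3527/11) = -21077015161*(-11/3527) = 231847166771/3527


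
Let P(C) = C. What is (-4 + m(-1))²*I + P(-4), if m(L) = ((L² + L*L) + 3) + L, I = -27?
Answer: -4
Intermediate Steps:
m(L) = 3 + L + 2*L² (m(L) = ((L² + L²) + 3) + L = (2*L² + 3) + L = (3 + 2*L²) + L = 3 + L + 2*L²)
(-4 + m(-1))²*I + P(-4) = (-4 + (3 - 1 + 2*(-1)²))²*(-27) - 4 = (-4 + (3 - 1 + 2*1))²*(-27) - 4 = (-4 + (3 - 1 + 2))²*(-27) - 4 = (-4 + 4)²*(-27) - 4 = 0²*(-27) - 4 = 0*(-27) - 4 = 0 - 4 = -4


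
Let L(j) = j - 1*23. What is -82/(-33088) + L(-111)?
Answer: -2216855/16544 ≈ -134.00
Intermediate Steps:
L(j) = -23 + j (L(j) = j - 23 = -23 + j)
-82/(-33088) + L(-111) = -82/(-33088) + (-23 - 111) = -82*(-1/33088) - 134 = 41/16544 - 134 = -2216855/16544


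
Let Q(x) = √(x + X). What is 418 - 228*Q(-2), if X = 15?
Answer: 418 - 228*√13 ≈ -404.07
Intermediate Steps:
Q(x) = √(15 + x) (Q(x) = √(x + 15) = √(15 + x))
418 - 228*Q(-2) = 418 - 228*√(15 - 2) = 418 - 228*√13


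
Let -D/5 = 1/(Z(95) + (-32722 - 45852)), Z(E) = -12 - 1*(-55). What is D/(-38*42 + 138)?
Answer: -5/114498198 ≈ -4.3669e-8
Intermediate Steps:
Z(E) = 43 (Z(E) = -12 + 55 = 43)
D = 5/78531 (D = -5/(43 + (-32722 - 45852)) = -5/(43 - 78574) = -5/(-78531) = -5*(-1/78531) = 5/78531 ≈ 6.3669e-5)
D/(-38*42 + 138) = 5/(78531*(-38*42 + 138)) = 5/(78531*(-1596 + 138)) = (5/78531)/(-1458) = (5/78531)*(-1/1458) = -5/114498198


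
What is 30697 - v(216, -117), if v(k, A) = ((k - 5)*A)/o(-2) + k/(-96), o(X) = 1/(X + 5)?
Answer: 419041/4 ≈ 1.0476e+5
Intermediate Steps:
o(X) = 1/(5 + X)
v(k, A) = -k/96 + 3*A*(-5 + k) (v(k, A) = ((k - 5)*A)/(1/(5 - 2)) + k/(-96) = ((-5 + k)*A)/(1/3) + k*(-1/96) = (A*(-5 + k))/(⅓) - k/96 = (A*(-5 + k))*3 - k/96 = 3*A*(-5 + k) - k/96 = -k/96 + 3*A*(-5 + k))
30697 - v(216, -117) = 30697 - (-15*(-117) - 1/96*216 + 3*(-117)*216) = 30697 - (1755 - 9/4 - 75816) = 30697 - 1*(-296253/4) = 30697 + 296253/4 = 419041/4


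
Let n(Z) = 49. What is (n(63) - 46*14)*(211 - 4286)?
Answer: 2424625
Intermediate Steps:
(n(63) - 46*14)*(211 - 4286) = (49 - 46*14)*(211 - 4286) = (49 - 644)*(-4075) = -595*(-4075) = 2424625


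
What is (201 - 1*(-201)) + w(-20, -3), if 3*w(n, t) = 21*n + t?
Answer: 261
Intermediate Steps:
w(n, t) = 7*n + t/3 (w(n, t) = (21*n + t)/3 = (t + 21*n)/3 = 7*n + t/3)
(201 - 1*(-201)) + w(-20, -3) = (201 - 1*(-201)) + (7*(-20) + (⅓)*(-3)) = (201 + 201) + (-140 - 1) = 402 - 141 = 261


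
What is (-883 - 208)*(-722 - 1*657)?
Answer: 1504489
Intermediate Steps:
(-883 - 208)*(-722 - 1*657) = -1091*(-722 - 657) = -1091*(-1379) = 1504489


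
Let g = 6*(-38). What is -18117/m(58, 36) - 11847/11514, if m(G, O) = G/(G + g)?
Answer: 5910194389/111302 ≈ 53101.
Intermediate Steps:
g = -228
m(G, O) = G/(-228 + G) (m(G, O) = G/(G - 228) = G/(-228 + G))
-18117/m(58, 36) - 11847/11514 = -18117/(58/(-228 + 58)) - 11847/11514 = -18117/(58/(-170)) - 11847*1/11514 = -18117/(58*(-1/170)) - 3949/3838 = -18117/(-29/85) - 3949/3838 = -18117*(-85/29) - 3949/3838 = 1539945/29 - 3949/3838 = 5910194389/111302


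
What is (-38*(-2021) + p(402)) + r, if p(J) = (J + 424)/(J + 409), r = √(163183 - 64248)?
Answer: 62284004/811 + √98935 ≈ 77114.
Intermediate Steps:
r = √98935 ≈ 314.54
p(J) = (424 + J)/(409 + J)
(-38*(-2021) + p(402)) + r = (-38*(-2021) + (424 + 402)/(409 + 402)) + √98935 = (76798 + 826/811) + √98935 = 62284004/811 + √98935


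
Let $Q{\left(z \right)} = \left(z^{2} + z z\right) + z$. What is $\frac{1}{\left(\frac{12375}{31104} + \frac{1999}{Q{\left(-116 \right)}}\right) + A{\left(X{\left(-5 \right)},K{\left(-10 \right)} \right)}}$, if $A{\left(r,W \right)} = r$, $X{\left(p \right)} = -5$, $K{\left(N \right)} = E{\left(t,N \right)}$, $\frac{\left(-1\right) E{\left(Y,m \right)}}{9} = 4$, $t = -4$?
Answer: $- \frac{7717248}{34940153} \approx -0.22087$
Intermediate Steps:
$E{\left(Y,m \right)} = -36$ ($E{\left(Y,m \right)} = \left(-9\right) 4 = -36$)
$K{\left(N \right)} = -36$
$Q{\left(z \right)} = z + 2 z^{2}$ ($Q{\left(z \right)} = \left(z^{2} + z^{2}\right) + z = 2 z^{2} + z = z + 2 z^{2}$)
$\frac{1}{\left(\frac{12375}{31104} + \frac{1999}{Q{\left(-116 \right)}}\right) + A{\left(X{\left(-5 \right)},K{\left(-10 \right)} \right)}} = \frac{1}{\left(\frac{12375}{31104} + \frac{1999}{\left(-116\right) \left(1 + 2 \left(-116\right)\right)}\right) - 5} = \frac{1}{\left(12375 \cdot \frac{1}{31104} + \frac{1999}{\left(-116\right) \left(1 - 232\right)}\right) - 5} = \frac{1}{\left(\frac{1375}{3456} + \frac{1999}{\left(-116\right) \left(-231\right)}\right) - 5} = \frac{1}{\left(\frac{1375}{3456} + \frac{1999}{26796}\right) - 5} = \frac{1}{\frac{3646087}{7717248} - 5} = \frac{1}{- \frac{34940153}{7717248}} = - \frac{7717248}{34940153}$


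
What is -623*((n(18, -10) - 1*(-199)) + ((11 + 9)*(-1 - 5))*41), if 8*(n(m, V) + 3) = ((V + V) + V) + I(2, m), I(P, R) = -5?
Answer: 23566221/8 ≈ 2.9458e+6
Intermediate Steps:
n(m, V) = -29/8 + 3*V/8 (n(m, V) = -3 + (((V + V) + V) - 5)/8 = -3 + ((2*V + V) - 5)/8 = -3 + (3*V - 5)/8 = -3 + (-5 + 3*V)/8 = -3 + (-5/8 + 3*V/8) = -29/8 + 3*V/8)
-623*((n(18, -10) - 1*(-199)) + ((11 + 9)*(-1 - 5))*41) = -623*(((-29/8 + (3/8)*(-10)) - 1*(-199)) + ((11 + 9)*(-1 - 5))*41) = -623*(((-29/8 - 15/4) + 199) + (20*(-6))*41) = -623*((-59/8 + 199) - 120*41) = -623*(1533/8 - 4920) = -623*(-37827/8) = 23566221/8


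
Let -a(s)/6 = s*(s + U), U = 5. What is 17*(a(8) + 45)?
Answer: -9843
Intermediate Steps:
a(s) = -6*s*(5 + s) (a(s) = -6*s*(s + 5) = -6*s*(5 + s))
17*(a(8) + 45) = 17*(-6*8*(5 + 8) + 45) = 17*(-6*8*13 + 45) = 17*(-624 + 45) = 17*(-579) = -9843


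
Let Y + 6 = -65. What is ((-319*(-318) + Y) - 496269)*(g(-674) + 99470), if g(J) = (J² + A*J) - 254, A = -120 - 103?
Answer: -277926843012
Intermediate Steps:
Y = -71 (Y = -6 - 65 = -71)
A = -223
g(J) = -254 + J² - 223*J (g(J) = (J² - 223*J) - 254 = -254 + J² - 223*J)
((-319*(-318) + Y) - 496269)*(g(-674) + 99470) = ((-319*(-318) - 71) - 496269)*((-254 + (-674)² - 223*(-674)) + 99470) = ((101442 - 71) - 496269)*((-254 + 454276 + 150302) + 99470) = (101371 - 496269)*(604324 + 99470) = -394898*703794 = -277926843012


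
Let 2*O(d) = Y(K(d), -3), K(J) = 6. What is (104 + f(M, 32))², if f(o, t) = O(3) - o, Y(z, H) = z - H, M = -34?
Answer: 81225/4 ≈ 20306.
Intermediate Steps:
O(d) = 9/2 (O(d) = (6 - 1*(-3))/2 = (6 + 3)/2 = (½)*9 = 9/2)
f(o, t) = 9/2 - o
(104 + f(M, 32))² = (104 + (9/2 - 1*(-34)))² = (104 + (9/2 + 34))² = (104 + 77/2)² = (285/2)² = 81225/4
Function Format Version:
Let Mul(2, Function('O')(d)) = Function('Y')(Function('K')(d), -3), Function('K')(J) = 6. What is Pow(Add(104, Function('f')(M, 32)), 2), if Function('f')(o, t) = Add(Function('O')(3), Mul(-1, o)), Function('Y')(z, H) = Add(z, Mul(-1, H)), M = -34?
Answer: Rational(81225, 4) ≈ 20306.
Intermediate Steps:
Function('O')(d) = Rational(9, 2) (Function('O')(d) = Mul(Rational(1, 2), Add(6, Mul(-1, -3))) = Mul(Rational(1, 2), Add(6, 3)) = Mul(Rational(1, 2), 9) = Rational(9, 2))
Function('f')(o, t) = Add(Rational(9, 2), Mul(-1, o))
Pow(Add(104, Function('f')(M, 32)), 2) = Pow(Add(104, Add(Rational(9, 2), Mul(-1, -34))), 2) = Pow(Add(104, Add(Rational(9, 2), 34)), 2) = Pow(Add(104, Rational(77, 2)), 2) = Pow(Rational(285, 2), 2) = Rational(81225, 4)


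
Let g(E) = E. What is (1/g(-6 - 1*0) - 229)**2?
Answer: 1890625/36 ≈ 52517.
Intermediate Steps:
(1/g(-6 - 1*0) - 229)**2 = (1/(-6 - 1*0) - 229)**2 = (1/(-6 + 0) - 229)**2 = (1/(-6) - 229)**2 = (-1/6 - 229)**2 = (-1375/6)**2 = 1890625/36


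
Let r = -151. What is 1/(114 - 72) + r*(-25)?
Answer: 158551/42 ≈ 3775.0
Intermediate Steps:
1/(114 - 72) + r*(-25) = 1/(114 - 72) - 151*(-25) = 1/42 + 3775 = 158551/42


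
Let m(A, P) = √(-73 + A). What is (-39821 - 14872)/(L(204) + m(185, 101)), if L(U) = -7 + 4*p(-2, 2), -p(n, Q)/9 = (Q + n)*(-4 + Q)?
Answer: -6077 - 24308*√7/7 ≈ -15265.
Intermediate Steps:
p(n, Q) = -9*(-4 + Q)*(Q + n) (p(n, Q) = -9*(Q + n)*(-4 + Q) = -9*(-4 + Q)*(Q + n))
L(U) = -7 (L(U) = -7 + 4*(-9*2² + 36*2 + 36*(-2) - 9*2*(-2)) = -7 + 4*(-9*4 + 72 - 72 + 36) = -7 + 4*(-36 + 72 - 72 + 36) = -7 + 4*0 = -7 + 0 = -7)
(-39821 - 14872)/(L(204) + m(185, 101)) = (-39821 - 14872)/(-7 + √(-73 + 185)) = -54693/(-7 + √112) = -54693/(-7 + 4*√7)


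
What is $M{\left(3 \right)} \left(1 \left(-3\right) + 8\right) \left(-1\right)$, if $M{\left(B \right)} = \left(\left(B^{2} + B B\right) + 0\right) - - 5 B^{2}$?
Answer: $-315$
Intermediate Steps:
$M{\left(B \right)} = 7 B^{2}$ ($M{\left(B \right)} = \left(\left(B^{2} + B^{2}\right) + 0\right) + 5 B^{2} = \left(2 B^{2} + 0\right) + 5 B^{2} = 2 B^{2} + 5 B^{2} = 7 B^{2}$)
$M{\left(3 \right)} \left(1 \left(-3\right) + 8\right) \left(-1\right) = 7 \cdot 3^{2} \left(1 \left(-3\right) + 8\right) \left(-1\right) = 7 \cdot 9 \left(-3 + 8\right) \left(-1\right) = 63 \cdot 5 \left(-1\right) = 315 \left(-1\right) = -315$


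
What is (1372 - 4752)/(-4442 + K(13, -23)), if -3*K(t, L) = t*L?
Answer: 10140/13027 ≈ 0.77838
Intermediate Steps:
K(t, L) = -L*t/3 (K(t, L) = -t*L/3 = -L*t/3)
(1372 - 4752)/(-4442 + K(13, -23)) = (1372 - 4752)/(-4442 - 1/3*(-23)*13) = -3380/(-4442 + 299/3) = -3380/(-13027/3) = -3380*(-3/13027) = 10140/13027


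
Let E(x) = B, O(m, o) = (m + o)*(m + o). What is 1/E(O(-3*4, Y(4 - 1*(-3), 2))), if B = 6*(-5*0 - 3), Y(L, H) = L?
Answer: -1/18 ≈ -0.055556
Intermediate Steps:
O(m, o) = (m + o)**2
B = -18 (B = 6*(0 - 3) = 6*(-3) = -18)
E(x) = -18
1/E(O(-3*4, Y(4 - 1*(-3), 2))) = 1/(-18) = -1/18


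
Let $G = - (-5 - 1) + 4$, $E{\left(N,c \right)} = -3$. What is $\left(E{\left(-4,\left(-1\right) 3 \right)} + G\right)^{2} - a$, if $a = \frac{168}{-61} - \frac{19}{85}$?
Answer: $\frac{269504}{5185} \approx 51.978$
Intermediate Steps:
$G = 10$ ($G = \left(-1\right) \left(-6\right) + 4 = 6 + 4 = 10$)
$a = - \frac{15439}{5185}$ ($a = 168 \left(- \frac{1}{61}\right) - \frac{19}{85} = - \frac{168}{61} - \frac{19}{85} = - \frac{15439}{5185} \approx -2.9776$)
$\left(E{\left(-4,\left(-1\right) 3 \right)} + G\right)^{2} - a = \left(-3 + 10\right)^{2} - - \frac{15439}{5185} = 7^{2} + \frac{15439}{5185} = 49 + \frac{15439}{5185} = \frac{269504}{5185}$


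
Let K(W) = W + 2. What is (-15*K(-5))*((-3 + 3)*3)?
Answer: 0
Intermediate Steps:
K(W) = 2 + W
(-15*K(-5))*((-3 + 3)*3) = (-15*(2 - 5))*((-3 + 3)*3) = (-15*(-3))*(0*3) = 45*0 = 0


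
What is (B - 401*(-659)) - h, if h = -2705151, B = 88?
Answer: 2969498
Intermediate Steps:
(B - 401*(-659)) - h = (88 - 401*(-659)) - 1*(-2705151) = (88 + 264259) + 2705151 = 264347 + 2705151 = 2969498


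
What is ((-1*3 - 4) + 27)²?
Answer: 400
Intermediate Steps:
((-1*3 - 4) + 27)² = ((-3 - 4) + 27)² = (-7 + 27)² = 20² = 400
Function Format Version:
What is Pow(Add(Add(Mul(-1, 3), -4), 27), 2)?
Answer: 400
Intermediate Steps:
Pow(Add(Add(Mul(-1, 3), -4), 27), 2) = Pow(Add(Add(-3, -4), 27), 2) = Pow(Add(-7, 27), 2) = Pow(20, 2) = 400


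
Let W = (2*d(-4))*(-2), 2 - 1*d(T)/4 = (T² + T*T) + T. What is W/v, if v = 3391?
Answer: 416/3391 ≈ 0.12268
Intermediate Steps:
d(T) = 8 - 8*T² - 4*T (d(T) = 8 - 4*((T² + T*T) + T) = 8 - 4*((T² + T²) + T) = 8 - 4*(2*T² + T) = 8 - 4*(T + 2*T²) = 8 + (-8*T² - 4*T) = 8 - 8*T² - 4*T)
W = 416 (W = (2*(8 - 8*(-4)² - 4*(-4)))*(-2) = (2*(8 - 8*16 + 16))*(-2) = (2*(8 - 128 + 16))*(-2) = (2*(-104))*(-2) = -208*(-2) = 416)
W/v = 416/3391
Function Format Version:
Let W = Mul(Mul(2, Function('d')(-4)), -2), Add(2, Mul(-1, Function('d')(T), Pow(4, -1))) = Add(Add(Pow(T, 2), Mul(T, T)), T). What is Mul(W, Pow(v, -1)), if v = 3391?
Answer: Rational(416, 3391) ≈ 0.12268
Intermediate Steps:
Function('d')(T) = Add(8, Mul(-8, Pow(T, 2)), Mul(-4, T)) (Function('d')(T) = Add(8, Mul(-4, Add(Add(Pow(T, 2), Mul(T, T)), T))) = Add(8, Mul(-4, Add(Add(Pow(T, 2), Pow(T, 2)), T))) = Add(8, Mul(-4, Add(Mul(2, Pow(T, 2)), T))) = Add(8, Mul(-4, Add(T, Mul(2, Pow(T, 2))))) = Add(8, Add(Mul(-8, Pow(T, 2)), Mul(-4, T))) = Add(8, Mul(-8, Pow(T, 2)), Mul(-4, T)))
W = 416 (W = Mul(Mul(2, Add(8, Mul(-8, Pow(-4, 2)), Mul(-4, -4))), -2) = Mul(Mul(2, Add(8, Mul(-8, 16), 16)), -2) = Mul(Mul(2, Add(8, -128, 16)), -2) = Mul(Mul(2, -104), -2) = Mul(-208, -2) = 416)
Mul(W, Pow(v, -1)) = Mul(416, Pow(3391, -1)) = Mul(416, Rational(1, 3391)) = Rational(416, 3391)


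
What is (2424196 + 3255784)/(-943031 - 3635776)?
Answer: -5679980/4578807 ≈ -1.2405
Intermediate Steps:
(2424196 + 3255784)/(-943031 - 3635776) = 5679980/(-4578807) = 5679980*(-1/4578807) = -5679980/4578807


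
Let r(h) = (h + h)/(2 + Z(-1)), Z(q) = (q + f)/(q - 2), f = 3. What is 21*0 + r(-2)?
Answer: -3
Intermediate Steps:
Z(q) = (3 + q)/(-2 + q) (Z(q) = (q + 3)/(q - 2) = (3 + q)/(-2 + q))
r(h) = 3*h/2 (r(h) = (h + h)/(2 + (3 - 1)/(-2 - 1)) = (2*h)/(2 + 2/(-3)) = (2*h)/(2 - ⅓*2) = (2*h)/(2 - ⅔) = (2*h)/(4/3) = (2*h)*(¾) = 3*h/2)
21*0 + r(-2) = 21*0 + (3/2)*(-2) = 0 - 3 = -3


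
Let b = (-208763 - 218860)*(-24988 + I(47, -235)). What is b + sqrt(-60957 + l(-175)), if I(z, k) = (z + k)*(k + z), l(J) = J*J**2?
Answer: -4428463788 + 2*I*sqrt(1355083) ≈ -4.4285e+9 + 2328.2*I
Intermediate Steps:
l(J) = J**3
I(z, k) = (k + z)**2 (I(z, k) = (k + z)*(k + z) = (k + z)**2)
b = -4428463788 (b = (-208763 - 218860)*(-24988 + (-235 + 47)**2) = -427623*(-24988 + (-188)**2) = -427623*(-24988 + 35344) = -427623*10356 = -4428463788)
b + sqrt(-60957 + l(-175)) = -4428463788 + sqrt(-60957 + (-175)**3) = -4428463788 + sqrt(-60957 - 5359375) = -4428463788 + sqrt(-5420332) = -4428463788 + 2*I*sqrt(1355083)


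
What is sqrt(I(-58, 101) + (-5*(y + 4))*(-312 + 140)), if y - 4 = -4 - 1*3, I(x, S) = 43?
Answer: sqrt(903) ≈ 30.050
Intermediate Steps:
y = -3 (y = 4 + (-4 - 1*3) = 4 + (-4 - 3) = 4 - 7 = -3)
sqrt(I(-58, 101) + (-5*(y + 4))*(-312 + 140)) = sqrt(43 + (-5*(-3 + 4))*(-312 + 140)) = sqrt(43 - 5*1*(-172)) = sqrt(43 - 5*(-172)) = sqrt(43 + 860) = sqrt(903)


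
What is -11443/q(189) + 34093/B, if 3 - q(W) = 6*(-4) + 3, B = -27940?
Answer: -80133913/167640 ≈ -478.01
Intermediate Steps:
q(W) = 24 (q(W) = 3 - (6*(-4) + 3) = 3 - (-24 + 3) = 3 - 1*(-21) = 3 + 21 = 24)
-11443/q(189) + 34093/B = -11443/24 + 34093/(-27940) = -11443*1/24 + 34093*(-1/27940) = -11443/24 - 34093/27940 = -80133913/167640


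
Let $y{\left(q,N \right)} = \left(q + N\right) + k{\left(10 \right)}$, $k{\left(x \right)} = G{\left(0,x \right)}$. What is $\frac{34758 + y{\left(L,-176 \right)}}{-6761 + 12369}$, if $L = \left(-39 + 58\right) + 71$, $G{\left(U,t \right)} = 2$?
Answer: $\frac{17337}{2804} \approx 6.183$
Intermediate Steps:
$k{\left(x \right)} = 2$
$L = 90$ ($L = 19 + 71 = 90$)
$y{\left(q,N \right)} = 2 + N + q$ ($y{\left(q,N \right)} = \left(q + N\right) + 2 = \left(N + q\right) + 2 = 2 + N + q$)
$\frac{34758 + y{\left(L,-176 \right)}}{-6761 + 12369} = \frac{34758 + \left(2 - 176 + 90\right)}{-6761 + 12369} = \frac{34758 - 84}{5608} = 34674 \cdot \frac{1}{5608} = \frac{17337}{2804}$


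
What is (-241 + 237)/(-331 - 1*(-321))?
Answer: ⅖ ≈ 0.40000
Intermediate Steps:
(-241 + 237)/(-331 - 1*(-321)) = -4/(-331 + 321) = -4/(-10) = -4*(-⅒) = ⅖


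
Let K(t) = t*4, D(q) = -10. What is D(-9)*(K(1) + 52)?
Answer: -560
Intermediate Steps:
K(t) = 4*t
D(-9)*(K(1) + 52) = -10*(4*1 + 52) = -10*(4 + 52) = -10*56 = -560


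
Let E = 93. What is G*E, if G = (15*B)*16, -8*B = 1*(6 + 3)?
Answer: -25110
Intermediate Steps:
B = -9/8 (B = -(6 + 3)/8 = -9/8 ≈ -1.1250)
G = -270 (G = (15*(-9/8))*16 = -135/8*16 = -270)
G*E = -270*93 = -25110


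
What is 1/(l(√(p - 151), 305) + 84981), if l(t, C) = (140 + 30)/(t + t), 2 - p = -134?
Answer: 254943/21665312528 + 17*I*√15/21665312528 ≈ 1.1767e-5 + 3.039e-9*I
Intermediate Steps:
p = 136 (p = 2 - 1*(-134) = 2 + 134 = 136)
l(t, C) = 85/t (l(t, C) = 170/((2*t)) = 170*(1/(2*t)) = 85/t)
1/(l(√(p - 151), 305) + 84981) = 1/(85/(√(136 - 151)) + 84981) = 1/(85/(√(-15)) + 84981) = 1/(85/((I*√15)) + 84981) = 1/(85*(-I*√15/15) + 84981) = 1/(-17*I*√15/3 + 84981) = 1/(84981 - 17*I*√15/3)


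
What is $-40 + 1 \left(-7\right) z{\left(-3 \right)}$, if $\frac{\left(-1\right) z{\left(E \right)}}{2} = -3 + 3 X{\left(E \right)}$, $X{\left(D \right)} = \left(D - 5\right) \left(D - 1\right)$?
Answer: $1262$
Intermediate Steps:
$X{\left(D \right)} = \left(-1 + D\right) \left(-5 + D\right)$ ($X{\left(D \right)} = \left(-5 + D\right) \left(-1 + D\right) = \left(-1 + D\right) \left(-5 + D\right)$)
$z{\left(E \right)} = -24 - 6 E^{2} + 36 E$ ($z{\left(E \right)} = - 2 \left(-3 + 3 \left(5 + E^{2} - 6 E\right)\right) = - 2 \left(-3 + \left(15 - 18 E + 3 E^{2}\right)\right) = - 2 \left(12 - 18 E + 3 E^{2}\right) = -24 - 6 E^{2} + 36 E$)
$-40 + 1 \left(-7\right) z{\left(-3 \right)} = -40 + 1 \left(-7\right) \left(-24 - 6 \left(-3\right)^{2} + 36 \left(-3\right)\right) = -40 - 7 \left(-24 - 54 - 108\right) = -40 - -1302 = -40 + 1302 = 1262$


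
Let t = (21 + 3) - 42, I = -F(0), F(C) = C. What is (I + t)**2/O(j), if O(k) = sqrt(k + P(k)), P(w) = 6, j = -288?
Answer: -54*I*sqrt(282)/47 ≈ -19.294*I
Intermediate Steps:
O(k) = sqrt(6 + k) (O(k) = sqrt(k + 6) = sqrt(6 + k))
I = 0 (I = -1*0 = 0)
t = -18 (t = 24 - 42 = -18)
(I + t)**2/O(j) = (0 - 18)**2/(sqrt(6 - 288)) = (-18)**2/(sqrt(-282)) = 324/((I*sqrt(282))) = 324*(-I*sqrt(282)/282) = -54*I*sqrt(282)/47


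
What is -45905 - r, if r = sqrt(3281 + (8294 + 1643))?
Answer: -45905 - sqrt(13218) ≈ -46020.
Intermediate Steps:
r = sqrt(13218) (r = sqrt(3281 + 9937) = sqrt(13218) ≈ 114.97)
-45905 - r = -45905 - sqrt(13218)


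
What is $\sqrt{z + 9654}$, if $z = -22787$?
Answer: $i \sqrt{13133} \approx 114.6 i$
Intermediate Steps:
$\sqrt{z + 9654} = \sqrt{-22787 + 9654} = \sqrt{-13133} = i \sqrt{13133}$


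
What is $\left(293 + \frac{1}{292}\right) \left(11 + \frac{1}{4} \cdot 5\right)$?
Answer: $\frac{4192293}{1168} \approx 3589.3$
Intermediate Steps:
$\left(293 + \frac{1}{292}\right) \left(11 + \frac{1}{4} \cdot 5\right) = \frac{85557 \left(11 + \frac{5}{4}\right)}{292} = \frac{85557}{292} \cdot \frac{49}{4} = \frac{4192293}{1168}$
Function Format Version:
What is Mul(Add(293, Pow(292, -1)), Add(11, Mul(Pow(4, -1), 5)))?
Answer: Rational(4192293, 1168) ≈ 3589.3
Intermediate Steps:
Mul(Add(293, Pow(292, -1)), Add(11, Mul(Pow(4, -1), 5))) = Mul(Add(293, Rational(1, 292)), Add(11, Mul(Rational(1, 4), 5))) = Mul(Rational(85557, 292), Add(11, Rational(5, 4))) = Mul(Rational(85557, 292), Rational(49, 4)) = Rational(4192293, 1168)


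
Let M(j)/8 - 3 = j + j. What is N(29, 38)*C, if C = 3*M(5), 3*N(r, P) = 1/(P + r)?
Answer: 104/67 ≈ 1.5522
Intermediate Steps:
M(j) = 24 + 16*j (M(j) = 24 + 8*(j + j) = 24 + 8*(2*j) = 24 + 16*j)
N(r, P) = 1/(3*(P + r))
C = 312 (C = 3*(24 + 16*5) = 3*(24 + 80) = 3*104 = 312)
N(29, 38)*C = (1/(3*(38 + 29)))*312 = ((⅓)/67)*312 = ((⅓)*(1/67))*312 = (1/201)*312 = 104/67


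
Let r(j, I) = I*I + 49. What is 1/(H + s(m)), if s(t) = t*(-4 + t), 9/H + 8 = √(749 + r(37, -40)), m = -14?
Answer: 65360/16472727 - √2398/16472727 ≈ 0.0039648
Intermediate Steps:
r(j, I) = 49 + I² (r(j, I) = I² + 49 = 49 + I²)
H = 9/(-8 + √2398) (H = 9/(-8 + √(749 + (49 + (-40)²))) = 9/(-8 + √(749 + (49 + 1600))) = 9/(-8 + √(749 + 1649)) = 9/(-8 + √2398) ≈ 0.21968)
1/(H + s(m)) = 1/((12/389 + 3*√2398/778) - 14*(-4 - 14)) = 1/((12/389 + 3*√2398/778) - 14*(-18)) = 1/((12/389 + 3*√2398/778) + 252) = 1/(98040/389 + 3*√2398/778)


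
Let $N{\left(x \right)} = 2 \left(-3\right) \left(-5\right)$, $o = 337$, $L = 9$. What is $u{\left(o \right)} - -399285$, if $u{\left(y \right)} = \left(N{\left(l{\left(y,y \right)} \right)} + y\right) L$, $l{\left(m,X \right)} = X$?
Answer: $402588$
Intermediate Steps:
$N{\left(x \right)} = 30$ ($N{\left(x \right)} = \left(-6\right) \left(-5\right) = 30$)
$u{\left(y \right)} = 270 + 9 y$ ($u{\left(y \right)} = \left(30 + y\right) 9 = 270 + 9 y$)
$u{\left(o \right)} - -399285 = \left(270 + 9 \cdot 337\right) - -399285 = \left(270 + 3033\right) + 399285 = 3303 + 399285 = 402588$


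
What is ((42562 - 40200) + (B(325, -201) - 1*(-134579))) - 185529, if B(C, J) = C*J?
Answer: -113913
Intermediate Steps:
((42562 - 40200) + (B(325, -201) - 1*(-134579))) - 185529 = ((42562 - 40200) + (325*(-201) - 1*(-134579))) - 185529 = (2362 + (-65325 + 134579)) - 185529 = (2362 + 69254) - 185529 = 71616 - 185529 = -113913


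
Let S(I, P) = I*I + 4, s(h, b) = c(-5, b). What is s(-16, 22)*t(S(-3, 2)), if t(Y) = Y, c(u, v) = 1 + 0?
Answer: 13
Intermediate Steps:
c(u, v) = 1
s(h, b) = 1
S(I, P) = 4 + I² (S(I, P) = I² + 4 = 4 + I²)
s(-16, 22)*t(S(-3, 2)) = 1*(4 + (-3)²) = 1*(4 + 9) = 1*13 = 13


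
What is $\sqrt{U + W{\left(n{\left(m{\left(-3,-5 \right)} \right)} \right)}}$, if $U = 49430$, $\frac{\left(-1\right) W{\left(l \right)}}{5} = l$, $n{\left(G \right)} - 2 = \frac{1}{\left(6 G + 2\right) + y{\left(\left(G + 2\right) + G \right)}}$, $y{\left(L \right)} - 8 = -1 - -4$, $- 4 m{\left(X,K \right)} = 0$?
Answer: $\frac{\sqrt{8351915}}{13} \approx 222.31$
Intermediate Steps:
$m{\left(X,K \right)} = 0$ ($m{\left(X,K \right)} = \left(- \frac{1}{4}\right) 0 = 0$)
$y{\left(L \right)} = 11$ ($y{\left(L \right)} = 8 - -3 = 8 + \left(-1 + 4\right) = 8 + 3 = 11$)
$n{\left(G \right)} = 2 + \frac{1}{13 + 6 G}$ ($n{\left(G \right)} = 2 + \frac{1}{\left(6 G + 2\right) + 11} = 2 + \frac{1}{\left(2 + 6 G\right) + 11} = 2 + \frac{1}{13 + 6 G}$)
$W{\left(l \right)} = - 5 l$
$\sqrt{U + W{\left(n{\left(m{\left(-3,-5 \right)} \right)} \right)}} = \sqrt{49430 - 5 \frac{3 \left(9 + 4 \cdot 0\right)}{13 + 6 \cdot 0}} = \sqrt{49430 - 5 \frac{3 \left(9 + 0\right)}{13 + 0}} = \sqrt{49430 - 5 \cdot 3 \cdot \frac{1}{13} \cdot 9} = \sqrt{49430 - \frac{135}{13}} = \sqrt{\frac{642455}{13}} = \frac{\sqrt{8351915}}{13}$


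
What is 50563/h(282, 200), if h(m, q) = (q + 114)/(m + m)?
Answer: 14258766/157 ≈ 90820.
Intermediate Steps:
h(m, q) = (114 + q)/(2*m) (h(m, q) = (114 + q)/((2*m)) = (114 + q)*(1/(2*m)) = (114 + q)/(2*m))
50563/h(282, 200) = 50563/(((1/2)*(114 + 200)/282)) = 50563/(((1/2)*(1/282)*314)) = 50563/(157/282) = 50563*(282/157) = 14258766/157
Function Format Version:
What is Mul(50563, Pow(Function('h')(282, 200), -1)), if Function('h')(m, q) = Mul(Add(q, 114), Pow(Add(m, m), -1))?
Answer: Rational(14258766, 157) ≈ 90820.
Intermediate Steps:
Function('h')(m, q) = Mul(Rational(1, 2), Pow(m, -1), Add(114, q)) (Function('h')(m, q) = Mul(Add(114, q), Pow(Mul(2, m), -1)) = Mul(Add(114, q), Mul(Rational(1, 2), Pow(m, -1))) = Mul(Rational(1, 2), Pow(m, -1), Add(114, q)))
Mul(50563, Pow(Function('h')(282, 200), -1)) = Mul(50563, Pow(Mul(Rational(1, 2), Pow(282, -1), Add(114, 200)), -1)) = Mul(50563, Pow(Mul(Rational(1, 2), Rational(1, 282), 314), -1)) = Mul(50563, Pow(Rational(157, 282), -1)) = Mul(50563, Rational(282, 157)) = Rational(14258766, 157)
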